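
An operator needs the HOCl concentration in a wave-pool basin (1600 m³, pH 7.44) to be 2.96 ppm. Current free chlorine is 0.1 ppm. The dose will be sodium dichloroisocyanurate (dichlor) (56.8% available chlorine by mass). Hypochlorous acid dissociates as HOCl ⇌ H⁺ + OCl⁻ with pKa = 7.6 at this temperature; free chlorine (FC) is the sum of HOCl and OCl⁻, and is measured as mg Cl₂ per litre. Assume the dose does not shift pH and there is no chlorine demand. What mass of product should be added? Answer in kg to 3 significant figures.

13.8 kg

Volume: 1600 m³ = 1,600,000 L.
[OCl⁻]/[HOCl] = 10^(pH − pKa) = 10^(7.44 − 7.6) = 0.6918; fraction as HOCl = 1/(1 + 0.6918) = 0.5911.
Free chlorine required for 2.96 ppm HOCl: 2.96 / 0.5911 = 5.008 ppm.
FC to add: 5.008 − 0.1 = 4.908 mg/L as Cl₂.
Cl₂ equivalent: 4.908 mg/L × 1,600,000 L = 7853 g.
Product at 56.8% available Cl: 7853 / 0.568 = 13,820 g.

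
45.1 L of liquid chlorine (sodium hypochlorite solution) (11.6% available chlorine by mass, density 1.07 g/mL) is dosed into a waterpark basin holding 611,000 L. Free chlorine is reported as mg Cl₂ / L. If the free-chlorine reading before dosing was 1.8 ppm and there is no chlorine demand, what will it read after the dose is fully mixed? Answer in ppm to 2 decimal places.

Mass of solution: 45.1 L × 1000 mL/L × 1.07 g/mL = 48,260 g.
Available chlorine delivered: 48,260 g × 0.116 = 5598 g as Cl₂.
Concentration rise: 5598 g / 611,000 L = 9.162 mg/L = 9.16 ppm.
Final FC: 1.8 + 9.16 = 10.96 ppm.

10.96 ppm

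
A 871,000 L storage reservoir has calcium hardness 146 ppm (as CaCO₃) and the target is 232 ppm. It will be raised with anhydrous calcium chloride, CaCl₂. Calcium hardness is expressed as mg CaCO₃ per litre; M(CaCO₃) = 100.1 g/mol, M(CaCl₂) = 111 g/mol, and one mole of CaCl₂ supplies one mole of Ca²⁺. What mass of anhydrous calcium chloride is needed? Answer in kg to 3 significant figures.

Hardness to add: (232 − 146) = 86 mg/L as CaCO₃ × 871,000 L = 74,910 g as CaCO₃.
Moles of Ca²⁺ (1 mol Ca²⁺ ≡ 1 mol CaCO₃): 74,910 / 100.1 g/mol = 748.3 mol.
Mass of CaCl₂: 748.3 × 111 = 83,060 g.

83.1 kg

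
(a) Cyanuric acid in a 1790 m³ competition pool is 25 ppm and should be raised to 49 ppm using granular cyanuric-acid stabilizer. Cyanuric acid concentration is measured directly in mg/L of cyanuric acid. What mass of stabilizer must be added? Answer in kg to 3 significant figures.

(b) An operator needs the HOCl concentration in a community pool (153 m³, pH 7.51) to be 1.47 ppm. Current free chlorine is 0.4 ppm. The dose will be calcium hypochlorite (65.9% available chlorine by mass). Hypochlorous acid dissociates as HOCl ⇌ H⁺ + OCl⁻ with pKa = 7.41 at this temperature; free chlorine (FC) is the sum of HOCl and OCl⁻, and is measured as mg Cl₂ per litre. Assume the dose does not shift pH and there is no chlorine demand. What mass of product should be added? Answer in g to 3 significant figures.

(a) 43.0 kg; (b) 678 g

(a) Volume: 1790 m³ = 1,790,000 L.
(a) CYA to add: (49 − 25) = 24 mg/L × 1,790,000 L = 42,960 g cyanuric acid.

(b) Volume: 153 m³ = 153,000 L.
(b) [OCl⁻]/[HOCl] = 10^(pH − pKa) = 10^(7.51 − 7.41) = 1.259; fraction as HOCl = 1/(1 + 1.259) = 0.4427.
(b) Free chlorine required for 1.47 ppm HOCl: 1.47 / 0.4427 = 3.321 ppm.
(b) FC to add: 3.321 − 0.4 = 2.921 mg/L as Cl₂.
(b) Cl₂ equivalent: 2.921 mg/L × 153,000 L = 446.9 g.
(b) Product at 65.9% available Cl: 446.9 / 0.659 = 678.1 g.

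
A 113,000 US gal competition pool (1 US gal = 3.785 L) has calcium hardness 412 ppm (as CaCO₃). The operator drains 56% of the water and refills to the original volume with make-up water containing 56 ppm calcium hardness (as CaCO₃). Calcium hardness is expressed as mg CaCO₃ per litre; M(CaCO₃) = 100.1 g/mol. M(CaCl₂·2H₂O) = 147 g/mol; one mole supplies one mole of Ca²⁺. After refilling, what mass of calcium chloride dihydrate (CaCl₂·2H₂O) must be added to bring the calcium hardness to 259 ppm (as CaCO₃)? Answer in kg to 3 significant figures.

Volume: 113,000 US gal × 3.785 L/gal = 427,705 L.
After draining 56% and refilling: 412 × 0.44 + 56 × 0.56 = 212.64 ppm.
Deficit to target: 259 − 212.64 = 46.36 mg/L.
As CaCO₃: 46.36 mg/L × 427,705 L = 19,830 g; ÷ 100.1 = 198.1 mol Ca²⁺.
Mass: 198.1 × 147 = 29,120 g.

29.1 kg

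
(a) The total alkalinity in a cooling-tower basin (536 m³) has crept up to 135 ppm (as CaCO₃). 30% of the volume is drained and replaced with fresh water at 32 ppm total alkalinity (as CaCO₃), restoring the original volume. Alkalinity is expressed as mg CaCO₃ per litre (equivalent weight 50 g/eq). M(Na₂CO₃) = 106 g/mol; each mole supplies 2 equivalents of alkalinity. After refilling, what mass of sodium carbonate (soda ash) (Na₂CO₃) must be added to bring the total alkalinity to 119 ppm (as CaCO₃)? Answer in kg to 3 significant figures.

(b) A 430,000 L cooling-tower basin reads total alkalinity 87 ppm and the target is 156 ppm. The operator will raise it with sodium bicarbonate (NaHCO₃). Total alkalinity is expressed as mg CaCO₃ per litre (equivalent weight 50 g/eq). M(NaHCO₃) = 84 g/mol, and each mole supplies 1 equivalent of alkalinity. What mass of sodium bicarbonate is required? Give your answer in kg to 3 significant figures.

(a) 8.47 kg; (b) 49.8 kg

(a) Volume: 536 m³ = 536,000 L.
(a) After draining 30% and refilling: 135 × 0.70 + 32 × 0.30 = 104.1 ppm.
(a) Deficit to target: 119 − 104.1 = 14.9 mg/L.
(a) As CaCO₃: 14.9 mg/L × 536,000 L = 7986 g; ÷ 50 g/eq ÷ 2 = 79.86 mol Na₂CO₃.
(a) Mass: 79.86 × 106 = 8466 g.

(b) Alkalinity to add: (156 − 87) = 69 mg/L as CaCO₃ × 430,000 L = 29,670 g as CaCO₃.
(b) Equivalents: 29,670 g ÷ 50 g/eq = 593.4 eq.
(b) NaHCO₃ supplies 1 eq per mole → 593.4 mol.
(b) Mass: 593.4 mol × 84 g/mol = 49,850 g.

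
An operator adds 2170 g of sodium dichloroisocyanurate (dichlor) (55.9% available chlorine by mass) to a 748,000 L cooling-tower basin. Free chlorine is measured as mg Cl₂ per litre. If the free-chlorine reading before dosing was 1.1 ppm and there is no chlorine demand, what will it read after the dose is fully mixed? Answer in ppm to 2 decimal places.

Available chlorine delivered: 2170 g × 0.559 = 1213 g as Cl₂.
Concentration rise: 1213 g / 748,000 L = 1.622 mg/L = 1.62 ppm.
Final FC: 1.1 + 1.62 = 2.72 ppm.

2.72 ppm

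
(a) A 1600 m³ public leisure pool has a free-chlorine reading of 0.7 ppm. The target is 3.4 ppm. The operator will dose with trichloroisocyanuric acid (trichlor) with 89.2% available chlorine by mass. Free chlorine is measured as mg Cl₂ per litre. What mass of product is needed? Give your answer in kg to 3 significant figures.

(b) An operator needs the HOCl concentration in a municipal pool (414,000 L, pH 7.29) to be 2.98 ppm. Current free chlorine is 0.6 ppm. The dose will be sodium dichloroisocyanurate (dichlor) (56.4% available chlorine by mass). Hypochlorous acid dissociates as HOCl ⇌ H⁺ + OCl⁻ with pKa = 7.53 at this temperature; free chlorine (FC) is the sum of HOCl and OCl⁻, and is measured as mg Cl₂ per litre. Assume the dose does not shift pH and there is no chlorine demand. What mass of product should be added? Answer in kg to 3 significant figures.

(a) 4.84 kg; (b) 3.01 kg

(a) Volume: 1600 m³ = 1,600,000 L.
(a) Chlorine deficit: 3.4 − 0.7 = 2.7 ppm = 2.7 mg/L as Cl₂.
(a) Cl₂ equivalent needed: 2.7 mg/L × 1,600,000 L = 4,320,000 mg = 4320 g.
(a) Product at 89.2% available chlorine: 4320 / 0.892 = 4843 g.

(b) [OCl⁻]/[HOCl] = 10^(pH − pKa) = 10^(7.29 − 7.53) = 0.5754; fraction as HOCl = 1/(1 + 0.5754) = 0.6347.
(b) Free chlorine required for 2.98 ppm HOCl: 2.98 / 0.6347 = 4.695 ppm.
(b) FC to add: 4.695 − 0.6 = 4.095 mg/L as Cl₂.
(b) Cl₂ equivalent: 4.095 mg/L × 414,000 L = 1695 g.
(b) Product at 56.4% available Cl: 1695 / 0.564 = 3006 g.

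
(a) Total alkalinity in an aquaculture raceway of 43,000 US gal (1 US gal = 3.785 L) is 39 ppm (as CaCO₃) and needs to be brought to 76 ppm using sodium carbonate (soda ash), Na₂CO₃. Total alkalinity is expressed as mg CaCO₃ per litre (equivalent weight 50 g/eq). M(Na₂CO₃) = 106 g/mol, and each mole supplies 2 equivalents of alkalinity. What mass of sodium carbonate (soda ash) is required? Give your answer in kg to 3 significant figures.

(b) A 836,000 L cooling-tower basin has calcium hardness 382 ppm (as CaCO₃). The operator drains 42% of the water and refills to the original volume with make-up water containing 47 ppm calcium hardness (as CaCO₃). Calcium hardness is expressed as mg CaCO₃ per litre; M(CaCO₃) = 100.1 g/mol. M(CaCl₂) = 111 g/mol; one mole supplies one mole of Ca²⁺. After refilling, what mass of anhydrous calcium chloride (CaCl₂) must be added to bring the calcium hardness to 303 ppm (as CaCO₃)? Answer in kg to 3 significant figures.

(a) 6.38 kg; (b) 57.2 kg

(a) Volume: 43,000 US gal × 3.785 L/gal = 162,755 L.
(a) Alkalinity to add: (76 − 39) = 37 mg/L as CaCO₃ × 162,755 L = 6022 g as CaCO₃.
(a) Equivalents: 6022 g ÷ 50 g/eq = 120.4 eq.
(a) Each mole of Na₂CO₃ supplies 2 eq, so 120.4 / 2 = 60.22 mol.
(a) Mass: 60.22 mol × 106 g/mol = 6383 g.

(b) After draining 42% and refilling: 382 × 0.58 + 47 × 0.42 = 241.3 ppm.
(b) Deficit to target: 303 − 241.3 = 61.7 mg/L.
(b) As CaCO₃: 61.7 mg/L × 836,000 L = 51,580 g; ÷ 100.1 = 515.3 mol Ca²⁺.
(b) Mass: 515.3 × 111 = 57,200 g.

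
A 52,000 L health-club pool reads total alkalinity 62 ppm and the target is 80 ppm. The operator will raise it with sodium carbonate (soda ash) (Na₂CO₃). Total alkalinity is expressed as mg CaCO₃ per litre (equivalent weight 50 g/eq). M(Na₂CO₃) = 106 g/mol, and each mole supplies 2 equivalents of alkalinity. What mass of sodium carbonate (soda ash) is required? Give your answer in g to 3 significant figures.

Alkalinity to add: (80 − 62) = 18 mg/L as CaCO₃ × 52,000 L = 936 g as CaCO₃.
Equivalents: 936 g ÷ 50 g/eq = 18.72 eq.
Each mole of Na₂CO₃ supplies 2 eq, so 18.72 / 2 = 9.36 mol.
Mass: 9.36 mol × 106 g/mol = 992.2 g.

992 g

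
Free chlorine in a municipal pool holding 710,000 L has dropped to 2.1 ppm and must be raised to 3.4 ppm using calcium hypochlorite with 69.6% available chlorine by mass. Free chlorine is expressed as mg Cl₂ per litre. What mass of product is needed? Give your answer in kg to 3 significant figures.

Chlorine deficit: 3.4 − 2.1 = 1.3 ppm = 1.3 mg/L as Cl₂.
Cl₂ equivalent needed: 1.3 mg/L × 710,000 L = 923,000 mg = 923 g.
Product at 69.6% available chlorine: 923 / 0.696 = 1326 g.

1.33 kg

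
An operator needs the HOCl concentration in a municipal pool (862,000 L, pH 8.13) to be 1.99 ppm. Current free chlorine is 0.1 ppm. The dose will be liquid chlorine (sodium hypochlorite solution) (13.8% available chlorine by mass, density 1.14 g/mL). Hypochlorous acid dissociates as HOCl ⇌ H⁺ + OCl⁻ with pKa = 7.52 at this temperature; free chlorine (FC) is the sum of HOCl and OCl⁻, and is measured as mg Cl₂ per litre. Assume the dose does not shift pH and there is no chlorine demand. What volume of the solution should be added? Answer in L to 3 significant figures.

54.8 L

[OCl⁻]/[HOCl] = 10^(pH − pKa) = 10^(8.13 − 7.52) = 4.074; fraction as HOCl = 1/(1 + 4.074) = 0.1971.
Free chlorine required for 1.99 ppm HOCl: 1.99 / 0.1971 = 10.1 ppm.
FC to add: 10.1 − 0.1 = 9.997 mg/L as Cl₂.
Cl₂ equivalent: 9.997 mg/L × 862,000 L = 8617 g.
Product at 13.8% available Cl: 8617 / 0.138 = 62,440 g.
Volume: 62,440 g ÷ 1.14 g/mL = 54,780 mL.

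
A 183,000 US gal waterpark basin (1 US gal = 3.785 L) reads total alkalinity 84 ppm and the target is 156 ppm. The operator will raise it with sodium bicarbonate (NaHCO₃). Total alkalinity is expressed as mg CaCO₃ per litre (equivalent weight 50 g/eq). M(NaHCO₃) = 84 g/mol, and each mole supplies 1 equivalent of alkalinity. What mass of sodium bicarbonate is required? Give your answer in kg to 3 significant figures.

Volume: 183,000 US gal × 3.785 L/gal = 692,655 L.
Alkalinity to add: (156 − 84) = 72 mg/L as CaCO₃ × 692,655 L = 49,870 g as CaCO₃.
Equivalents: 49,870 g ÷ 50 g/eq = 997.4 eq.
NaHCO₃ supplies 1 eq per mole → 997.4 mol.
Mass: 997.4 mol × 84 g/mol = 83,780 g.

83.8 kg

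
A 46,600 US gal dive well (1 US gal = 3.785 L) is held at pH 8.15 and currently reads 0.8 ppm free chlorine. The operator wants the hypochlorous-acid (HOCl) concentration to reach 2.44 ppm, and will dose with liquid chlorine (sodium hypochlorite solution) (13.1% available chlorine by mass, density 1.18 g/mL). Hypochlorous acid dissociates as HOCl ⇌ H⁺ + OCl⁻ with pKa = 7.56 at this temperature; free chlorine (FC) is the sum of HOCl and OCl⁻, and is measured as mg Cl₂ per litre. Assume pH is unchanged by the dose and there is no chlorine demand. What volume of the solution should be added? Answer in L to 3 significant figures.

Volume: 46,600 US gal × 3.785 L/gal = 176,381 L.
[OCl⁻]/[HOCl] = 10^(pH − pKa) = 10^(8.15 − 7.56) = 3.89; fraction as HOCl = 1/(1 + 3.89) = 0.2045.
Free chlorine required for 2.44 ppm HOCl: 2.44 / 0.2045 = 11.93 ppm.
FC to add: 11.93 − 0.8 = 11.13 mg/L as Cl₂.
Cl₂ equivalent: 11.13 mg/L × 176,381 L = 1964 g.
Product at 13.1% available Cl: 1964 / 0.131 = 14,990 g.
Volume: 14,990 g ÷ 1.18 g/mL = 12,700 mL.

12.7 L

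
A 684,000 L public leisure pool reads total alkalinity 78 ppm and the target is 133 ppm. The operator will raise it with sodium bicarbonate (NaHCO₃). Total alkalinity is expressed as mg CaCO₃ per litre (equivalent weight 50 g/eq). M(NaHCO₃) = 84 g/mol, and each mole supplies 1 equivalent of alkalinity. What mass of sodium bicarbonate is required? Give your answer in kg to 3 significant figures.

Alkalinity to add: (133 − 78) = 55 mg/L as CaCO₃ × 684,000 L = 37,620 g as CaCO₃.
Equivalents: 37,620 g ÷ 50 g/eq = 752.4 eq.
NaHCO₃ supplies 1 eq per mole → 752.4 mol.
Mass: 752.4 mol × 84 g/mol = 63,200 g.

63.2 kg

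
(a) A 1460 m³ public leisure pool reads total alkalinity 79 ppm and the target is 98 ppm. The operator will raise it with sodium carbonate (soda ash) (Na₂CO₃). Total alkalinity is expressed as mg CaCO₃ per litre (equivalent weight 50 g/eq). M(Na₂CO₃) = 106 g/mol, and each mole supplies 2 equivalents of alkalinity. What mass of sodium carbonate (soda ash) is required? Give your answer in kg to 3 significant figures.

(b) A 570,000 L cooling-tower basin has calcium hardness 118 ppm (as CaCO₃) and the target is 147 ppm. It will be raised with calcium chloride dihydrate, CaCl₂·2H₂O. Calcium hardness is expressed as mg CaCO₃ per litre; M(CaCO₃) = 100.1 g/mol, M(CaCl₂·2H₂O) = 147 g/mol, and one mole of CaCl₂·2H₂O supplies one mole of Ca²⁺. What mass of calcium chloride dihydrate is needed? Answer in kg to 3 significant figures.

(a) Volume: 1460 m³ = 1,460,000 L.
(a) Alkalinity to add: (98 − 79) = 19 mg/L as CaCO₃ × 1,460,000 L = 27,740 g as CaCO₃.
(a) Equivalents: 27,740 g ÷ 50 g/eq = 554.8 eq.
(a) Each mole of Na₂CO₃ supplies 2 eq, so 554.8 / 2 = 277.4 mol.
(a) Mass: 277.4 mol × 106 g/mol = 29,400 g.

(b) Hardness to add: (147 − 118) = 29 mg/L as CaCO₃ × 570,000 L = 16,530 g as CaCO₃.
(b) Moles of Ca²⁺ (1 mol Ca²⁺ ≡ 1 mol CaCO₃): 16,530 / 100.1 g/mol = 165.1 mol.
(b) Mass of CaCl₂·2H₂O: 165.1 × 147 = 24,270 g.

(a) 29.4 kg; (b) 24.3 kg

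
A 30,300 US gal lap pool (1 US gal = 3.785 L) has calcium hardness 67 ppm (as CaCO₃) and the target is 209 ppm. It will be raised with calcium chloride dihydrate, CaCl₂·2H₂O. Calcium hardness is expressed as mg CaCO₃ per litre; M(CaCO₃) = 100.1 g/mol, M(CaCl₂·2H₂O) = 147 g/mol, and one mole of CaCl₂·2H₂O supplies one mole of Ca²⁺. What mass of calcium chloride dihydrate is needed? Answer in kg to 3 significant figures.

Volume: 30,300 US gal × 3.785 L/gal = 114,686 L.
Hardness to add: (209 − 67) = 142 mg/L as CaCO₃ × 114,686 L = 16,290 g as CaCO₃.
Moles of Ca²⁺ (1 mol Ca²⁺ ≡ 1 mol CaCO₃): 16,290 / 100.1 g/mol = 162.7 mol.
Mass of CaCl₂·2H₂O: 162.7 × 147 = 23,920 g.

23.9 kg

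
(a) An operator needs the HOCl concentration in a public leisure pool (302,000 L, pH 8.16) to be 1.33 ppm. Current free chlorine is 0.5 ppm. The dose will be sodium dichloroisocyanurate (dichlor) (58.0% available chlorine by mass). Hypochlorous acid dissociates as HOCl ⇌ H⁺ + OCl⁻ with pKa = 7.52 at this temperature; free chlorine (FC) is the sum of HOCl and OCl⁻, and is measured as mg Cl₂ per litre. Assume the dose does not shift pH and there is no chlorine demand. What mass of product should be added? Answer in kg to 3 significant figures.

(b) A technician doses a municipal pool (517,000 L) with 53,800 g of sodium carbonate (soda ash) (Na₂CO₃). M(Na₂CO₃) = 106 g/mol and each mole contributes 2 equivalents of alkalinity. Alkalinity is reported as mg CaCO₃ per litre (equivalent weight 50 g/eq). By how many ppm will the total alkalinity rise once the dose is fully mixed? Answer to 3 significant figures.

(a) 3.46 kg; (b) 98.2 ppm

(a) [OCl⁻]/[HOCl] = 10^(pH − pKa) = 10^(8.16 − 7.52) = 4.365; fraction as HOCl = 1/(1 + 4.365) = 0.1864.
(a) Free chlorine required for 1.33 ppm HOCl: 1.33 / 0.1864 = 7.136 ppm.
(a) FC to add: 7.136 − 0.5 = 6.636 mg/L as Cl₂.
(a) Cl₂ equivalent: 6.636 mg/L × 302,000 L = 2004 g.
(a) Product at 58.0% available Cl: 2004 / 0.58 = 3455 g.

(b) Moles of Na₂CO₃: 53,800 g ÷ 106 g/mol = 507.5 mol → 1015 eq of alkalinity.
(b) As CaCO₃: 1015 eq × 50 g/eq = 50,750 g.
(b) Rise: 50,750 g / 517,000 L × 1000 = 98.17 mg/L.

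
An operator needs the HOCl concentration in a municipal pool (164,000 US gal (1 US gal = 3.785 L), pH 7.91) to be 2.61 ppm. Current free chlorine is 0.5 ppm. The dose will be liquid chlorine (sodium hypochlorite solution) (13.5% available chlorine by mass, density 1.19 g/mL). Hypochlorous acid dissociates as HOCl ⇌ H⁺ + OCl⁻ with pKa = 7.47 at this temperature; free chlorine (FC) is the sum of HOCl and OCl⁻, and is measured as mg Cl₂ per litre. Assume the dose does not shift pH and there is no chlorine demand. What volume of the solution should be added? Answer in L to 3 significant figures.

Volume: 164,000 US gal × 3.785 L/gal = 620,740 L.
[OCl⁻]/[HOCl] = 10^(pH − pKa) = 10^(7.91 − 7.47) = 2.754; fraction as HOCl = 1/(1 + 2.754) = 0.2664.
Free chlorine required for 2.61 ppm HOCl: 2.61 / 0.2664 = 9.799 ppm.
FC to add: 9.799 − 0.5 = 9.299 mg/L as Cl₂.
Cl₂ equivalent: 9.299 mg/L × 620,740 L = 5772 g.
Product at 13.5% available Cl: 5772 / 0.135 = 42,760 g.
Volume: 42,760 g ÷ 1.19 g/mL = 35,930 mL.

35.9 L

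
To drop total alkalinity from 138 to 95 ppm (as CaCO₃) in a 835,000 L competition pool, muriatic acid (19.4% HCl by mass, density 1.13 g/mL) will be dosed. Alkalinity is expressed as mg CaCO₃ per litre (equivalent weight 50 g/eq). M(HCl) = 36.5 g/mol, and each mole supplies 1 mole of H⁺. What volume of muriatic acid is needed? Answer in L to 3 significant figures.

120 L

Alkalinity to neutralize: (138 − 95) = 43 mg/L as CaCO₃ × 835,000 L = 35,900 g as CaCO₃.
Equivalents of H⁺ required: 35,900 ÷ 50 g/eq = 718.1 eq = 718.1 mol HCl.
Mass of HCl: 718.1 × 36.5 = 26,210 g.
Mass of 19.4% solution: 26,210 / 0.194 = 135,100 g.
Volume: 135,100 g ÷ 1.13 g/mL = 119,600 mL.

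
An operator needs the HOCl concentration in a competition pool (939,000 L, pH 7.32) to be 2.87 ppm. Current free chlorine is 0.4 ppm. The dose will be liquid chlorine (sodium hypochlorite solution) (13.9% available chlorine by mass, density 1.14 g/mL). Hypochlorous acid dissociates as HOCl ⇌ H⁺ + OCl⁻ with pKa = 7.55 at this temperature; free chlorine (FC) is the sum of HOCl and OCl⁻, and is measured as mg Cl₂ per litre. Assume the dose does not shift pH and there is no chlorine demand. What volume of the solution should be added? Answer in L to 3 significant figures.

[OCl⁻]/[HOCl] = 10^(pH − pKa) = 10^(7.32 − 7.55) = 0.5888; fraction as HOCl = 1/(1 + 0.5888) = 0.6294.
Free chlorine required for 2.87 ppm HOCl: 2.87 / 0.6294 = 4.56 ppm.
FC to add: 4.56 − 0.4 = 4.16 mg/L as Cl₂.
Cl₂ equivalent: 4.16 mg/L × 939,000 L = 3906 g.
Product at 13.9% available Cl: 3906 / 0.139 = 28,100 g.
Volume: 28,100 g ÷ 1.14 g/mL = 24,650 mL.

24.7 L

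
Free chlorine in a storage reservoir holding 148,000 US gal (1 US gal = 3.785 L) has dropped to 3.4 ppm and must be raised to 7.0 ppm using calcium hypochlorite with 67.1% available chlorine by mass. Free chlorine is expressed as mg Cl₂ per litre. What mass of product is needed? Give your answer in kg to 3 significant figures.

Volume: 148,000 US gal × 3.785 L/gal = 560,180 L.
Chlorine deficit: 7.0 − 3.4 = 3.6 ppm = 3.6 mg/L as Cl₂.
Cl₂ equivalent needed: 3.6 mg/L × 560,180 L = 2,017,000 mg = 2017 g.
Product at 67.1% available chlorine: 2017 / 0.671 = 3005 g.

3.01 kg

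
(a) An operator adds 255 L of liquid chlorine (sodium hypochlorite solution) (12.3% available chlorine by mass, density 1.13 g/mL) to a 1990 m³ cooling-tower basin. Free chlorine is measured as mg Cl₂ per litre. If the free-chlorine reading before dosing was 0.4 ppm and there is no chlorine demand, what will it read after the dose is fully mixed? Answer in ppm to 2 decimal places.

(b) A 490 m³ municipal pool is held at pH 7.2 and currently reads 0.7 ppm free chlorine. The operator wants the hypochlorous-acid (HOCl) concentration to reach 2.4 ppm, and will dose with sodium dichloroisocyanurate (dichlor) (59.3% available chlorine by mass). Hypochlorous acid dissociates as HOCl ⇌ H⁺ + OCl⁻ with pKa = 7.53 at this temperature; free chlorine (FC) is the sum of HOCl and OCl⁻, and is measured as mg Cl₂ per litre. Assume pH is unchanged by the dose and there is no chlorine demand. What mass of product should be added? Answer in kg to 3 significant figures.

(a) Volume: 1990 m³ = 1,990,000 L.
(a) Mass of solution: 255 L × 1000 mL/L × 1.13 g/mL = 288,200 g.
(a) Available chlorine delivered: 288,200 g × 0.123 = 35,440 g as Cl₂.
(a) Concentration rise: 35,440 g / 1,990,000 L = 17.81 mg/L = 17.81 ppm.
(a) Final FC: 0.4 + 17.81 = 18.21 ppm.

(b) Volume: 490 m³ = 490,000 L.
(b) [OCl⁻]/[HOCl] = 10^(pH − pKa) = 10^(7.2 − 7.53) = 0.4677; fraction as HOCl = 1/(1 + 0.4677) = 0.6813.
(b) Free chlorine required for 2.4 ppm HOCl: 2.4 / 0.6813 = 3.523 ppm.
(b) FC to add: 3.523 − 0.7 = 2.823 mg/L as Cl₂.
(b) Cl₂ equivalent: 2.823 mg/L × 490,000 L = 1383 g.
(b) Product at 59.3% available Cl: 1383 / 0.593 = 2332 g.

(a) 18.21 ppm; (b) 2.33 kg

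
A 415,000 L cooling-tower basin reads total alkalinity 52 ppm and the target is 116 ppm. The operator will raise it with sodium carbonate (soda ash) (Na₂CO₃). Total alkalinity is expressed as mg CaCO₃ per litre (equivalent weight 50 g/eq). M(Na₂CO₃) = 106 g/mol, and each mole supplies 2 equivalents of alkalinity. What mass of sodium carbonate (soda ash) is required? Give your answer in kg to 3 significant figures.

Alkalinity to add: (116 − 52) = 64 mg/L as CaCO₃ × 415,000 L = 26,560 g as CaCO₃.
Equivalents: 26,560 g ÷ 50 g/eq = 531.2 eq.
Each mole of Na₂CO₃ supplies 2 eq, so 531.2 / 2 = 265.6 mol.
Mass: 265.6 mol × 106 g/mol = 28,150 g.

28.2 kg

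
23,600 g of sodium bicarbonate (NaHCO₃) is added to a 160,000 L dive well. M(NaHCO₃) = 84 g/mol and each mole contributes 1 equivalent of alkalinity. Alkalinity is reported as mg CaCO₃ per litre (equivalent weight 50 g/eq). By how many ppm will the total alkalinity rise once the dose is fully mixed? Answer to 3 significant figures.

87.8 ppm

Moles of NaHCO₃: 23,600 g ÷ 84 g/mol = 281 mol → 281 eq of alkalinity.
As CaCO₃: 281 eq × 50 g/eq = 14,050 g.
Rise: 14,050 g / 160,000 L × 1000 = 87.8 mg/L.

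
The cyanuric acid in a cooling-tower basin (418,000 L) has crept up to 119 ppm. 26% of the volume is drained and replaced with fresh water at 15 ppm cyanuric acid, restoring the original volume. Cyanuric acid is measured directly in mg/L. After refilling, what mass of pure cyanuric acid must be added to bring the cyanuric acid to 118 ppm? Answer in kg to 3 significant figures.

10.9 kg

After draining 26% and refilling: 119 × 0.74 + 15 × 0.26 = 91.96 ppm.
Deficit to target: 118 − 91.96 = 26.04 mg/L.
Mass: 26.04 mg/L × 418,000 L = 10,880 g cyanuric acid.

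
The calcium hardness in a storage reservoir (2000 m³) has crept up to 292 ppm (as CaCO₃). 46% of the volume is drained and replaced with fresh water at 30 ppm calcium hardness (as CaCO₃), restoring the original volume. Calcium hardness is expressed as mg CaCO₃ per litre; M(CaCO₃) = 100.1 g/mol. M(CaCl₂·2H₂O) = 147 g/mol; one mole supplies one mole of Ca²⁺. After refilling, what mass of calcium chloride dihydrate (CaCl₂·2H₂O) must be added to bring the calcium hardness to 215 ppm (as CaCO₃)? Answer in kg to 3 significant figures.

128 kg

Volume: 2000 m³ = 2,000,000 L.
After draining 46% and refilling: 292 × 0.54 + 30 × 0.46 = 171.48 ppm.
Deficit to target: 215 − 171.48 = 43.52 mg/L.
As CaCO₃: 43.52 mg/L × 2,000,000 L = 87,040 g; ÷ 100.1 = 869.5 mol Ca²⁺.
Mass: 869.5 × 147 = 127,800 g.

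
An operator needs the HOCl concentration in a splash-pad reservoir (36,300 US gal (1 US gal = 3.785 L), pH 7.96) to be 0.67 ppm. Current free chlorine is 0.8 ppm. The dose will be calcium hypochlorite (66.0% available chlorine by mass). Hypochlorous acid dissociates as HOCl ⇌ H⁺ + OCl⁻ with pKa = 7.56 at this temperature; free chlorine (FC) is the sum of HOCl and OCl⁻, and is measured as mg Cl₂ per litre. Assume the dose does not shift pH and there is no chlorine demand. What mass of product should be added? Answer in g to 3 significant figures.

Volume: 36,300 US gal × 3.785 L/gal = 137,396 L.
[OCl⁻]/[HOCl] = 10^(pH − pKa) = 10^(7.96 − 7.56) = 2.512; fraction as HOCl = 1/(1 + 2.512) = 0.2847.
Free chlorine required for 0.67 ppm HOCl: 0.67 / 0.2847 = 2.353 ppm.
FC to add: 2.353 − 0.8 = 1.553 mg/L as Cl₂.
Cl₂ equivalent: 1.553 mg/L × 137,396 L = 213.4 g.
Product at 66.0% available Cl: 213.4 / 0.66 = 323.3 g.

323 g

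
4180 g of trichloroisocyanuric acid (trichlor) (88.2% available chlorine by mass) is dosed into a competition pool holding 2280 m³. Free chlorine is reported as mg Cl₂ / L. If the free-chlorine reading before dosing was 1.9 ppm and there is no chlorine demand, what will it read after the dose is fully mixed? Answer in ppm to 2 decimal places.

Volume: 2280 m³ = 2,280,000 L.
Available chlorine delivered: 4180 g × 0.882 = 3687 g as Cl₂.
Concentration rise: 3687 g / 2,280,000 L = 1.617 mg/L = 1.62 ppm.
Final FC: 1.9 + 1.62 = 3.52 ppm.

3.52 ppm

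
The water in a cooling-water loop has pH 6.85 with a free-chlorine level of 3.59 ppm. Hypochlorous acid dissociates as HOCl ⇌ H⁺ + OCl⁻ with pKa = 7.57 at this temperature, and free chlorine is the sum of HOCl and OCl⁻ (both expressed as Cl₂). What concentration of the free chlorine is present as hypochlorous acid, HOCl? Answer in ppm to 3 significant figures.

3.02 ppm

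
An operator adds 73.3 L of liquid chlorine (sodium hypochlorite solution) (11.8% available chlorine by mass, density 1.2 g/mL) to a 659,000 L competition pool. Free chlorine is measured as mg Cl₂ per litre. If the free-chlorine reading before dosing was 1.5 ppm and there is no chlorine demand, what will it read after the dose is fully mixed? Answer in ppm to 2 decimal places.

Mass of solution: 73.3 L × 1000 mL/L × 1.2 g/mL = 87,960 g.
Available chlorine delivered: 87,960 g × 0.118 = 10,380 g as Cl₂.
Concentration rise: 10,380 g / 659,000 L = 15.75 mg/L = 15.75 ppm.
Final FC: 1.5 + 15.75 = 17.25 ppm.

17.25 ppm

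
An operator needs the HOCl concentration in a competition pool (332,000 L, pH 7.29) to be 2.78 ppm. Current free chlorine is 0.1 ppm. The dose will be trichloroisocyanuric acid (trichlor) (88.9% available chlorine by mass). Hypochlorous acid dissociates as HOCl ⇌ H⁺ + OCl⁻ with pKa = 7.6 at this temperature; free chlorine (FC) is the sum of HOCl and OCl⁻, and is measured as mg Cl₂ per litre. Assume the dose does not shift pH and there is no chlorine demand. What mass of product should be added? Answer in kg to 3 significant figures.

[OCl⁻]/[HOCl] = 10^(pH − pKa) = 10^(7.29 − 7.6) = 0.4898; fraction as HOCl = 1/(1 + 0.4898) = 0.6712.
Free chlorine required for 2.78 ppm HOCl: 2.78 / 0.6712 = 4.142 ppm.
FC to add: 4.142 − 0.1 = 4.042 mg/L as Cl₂.
Cl₂ equivalent: 4.042 mg/L × 332,000 L = 1342 g.
Product at 88.9% available Cl: 1342 / 0.889 = 1509 g.

1.51 kg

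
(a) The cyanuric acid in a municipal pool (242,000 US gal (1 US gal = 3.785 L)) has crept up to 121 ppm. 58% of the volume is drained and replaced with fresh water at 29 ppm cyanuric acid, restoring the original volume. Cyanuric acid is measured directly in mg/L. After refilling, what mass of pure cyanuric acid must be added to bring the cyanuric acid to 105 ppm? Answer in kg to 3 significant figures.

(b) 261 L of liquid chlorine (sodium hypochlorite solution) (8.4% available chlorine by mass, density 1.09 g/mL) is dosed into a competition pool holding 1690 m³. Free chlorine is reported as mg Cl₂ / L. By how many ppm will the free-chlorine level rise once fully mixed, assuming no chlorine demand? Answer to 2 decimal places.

(a) 34.2 kg; (b) 14.14 ppm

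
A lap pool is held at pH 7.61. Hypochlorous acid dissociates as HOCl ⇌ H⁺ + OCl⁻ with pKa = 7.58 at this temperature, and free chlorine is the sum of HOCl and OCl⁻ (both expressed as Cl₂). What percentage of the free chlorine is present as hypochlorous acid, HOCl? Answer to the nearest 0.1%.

[OCl⁻]/[HOCl] = 10^(pH − pKa) = 10^(7.61 − 7.58) = 10^0.03 = 1.072.
Fraction as HOCl = 1 / (1 + 1.072) = 0.4827.

48.3%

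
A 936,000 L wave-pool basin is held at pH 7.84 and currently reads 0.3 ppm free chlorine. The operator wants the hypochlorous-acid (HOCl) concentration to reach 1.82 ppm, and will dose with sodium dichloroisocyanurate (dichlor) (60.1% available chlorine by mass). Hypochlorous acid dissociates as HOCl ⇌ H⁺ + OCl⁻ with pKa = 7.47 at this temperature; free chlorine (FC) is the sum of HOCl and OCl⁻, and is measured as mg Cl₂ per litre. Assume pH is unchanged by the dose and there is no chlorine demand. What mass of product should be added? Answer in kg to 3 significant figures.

[OCl⁻]/[HOCl] = 10^(pH − pKa) = 10^(7.84 − 7.47) = 2.344; fraction as HOCl = 1/(1 + 2.344) = 0.299.
Free chlorine required for 1.82 ppm HOCl: 1.82 / 0.299 = 6.086 ppm.
FC to add: 6.086 − 0.3 = 5.786 mg/L as Cl₂.
Cl₂ equivalent: 5.786 mg/L × 936,000 L = 5416 g.
Product at 60.1% available Cl: 5416 / 0.601 = 9012 g.

9.01 kg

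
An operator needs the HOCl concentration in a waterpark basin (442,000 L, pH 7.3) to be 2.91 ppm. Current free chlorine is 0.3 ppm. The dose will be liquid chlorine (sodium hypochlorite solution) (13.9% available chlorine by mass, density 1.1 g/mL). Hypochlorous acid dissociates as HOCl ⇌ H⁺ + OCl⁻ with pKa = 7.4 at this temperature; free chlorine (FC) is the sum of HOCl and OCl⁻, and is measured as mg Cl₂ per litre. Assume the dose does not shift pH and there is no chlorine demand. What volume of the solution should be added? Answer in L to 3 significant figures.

[OCl⁻]/[HOCl] = 10^(pH − pKa) = 10^(7.3 − 7.4) = 0.7943; fraction as HOCl = 1/(1 + 0.7943) = 0.5573.
Free chlorine required for 2.91 ppm HOCl: 2.91 / 0.5573 = 5.221 ppm.
FC to add: 5.221 − 0.3 = 4.921 mg/L as Cl₂.
Cl₂ equivalent: 4.921 mg/L × 442,000 L = 2175 g.
Product at 13.9% available Cl: 2175 / 0.139 = 15,650 g.
Volume: 15,650 g ÷ 1.1 g/mL = 14,230 mL.

14.2 L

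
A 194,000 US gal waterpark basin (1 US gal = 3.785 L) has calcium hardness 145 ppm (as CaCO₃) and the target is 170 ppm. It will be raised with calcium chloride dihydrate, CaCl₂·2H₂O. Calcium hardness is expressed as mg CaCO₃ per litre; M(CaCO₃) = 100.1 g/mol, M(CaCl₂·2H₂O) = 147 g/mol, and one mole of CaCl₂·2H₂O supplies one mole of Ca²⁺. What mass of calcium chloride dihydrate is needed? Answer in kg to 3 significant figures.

Volume: 194,000 US gal × 3.785 L/gal = 734,290 L.
Hardness to add: (170 − 145) = 25 mg/L as CaCO₃ × 734,290 L = 18,360 g as CaCO₃.
Moles of Ca²⁺ (1 mol Ca²⁺ ≡ 1 mol CaCO₃): 18,360 / 100.1 g/mol = 183.4 mol.
Mass of CaCl₂·2H₂O: 183.4 × 147 = 26,960 g.

27.0 kg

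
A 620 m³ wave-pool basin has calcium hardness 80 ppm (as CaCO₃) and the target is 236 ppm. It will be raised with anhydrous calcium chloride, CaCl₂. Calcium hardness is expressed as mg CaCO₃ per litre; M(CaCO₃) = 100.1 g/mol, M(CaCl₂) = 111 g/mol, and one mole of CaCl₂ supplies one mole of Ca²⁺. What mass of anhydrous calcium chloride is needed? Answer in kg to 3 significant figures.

107 kg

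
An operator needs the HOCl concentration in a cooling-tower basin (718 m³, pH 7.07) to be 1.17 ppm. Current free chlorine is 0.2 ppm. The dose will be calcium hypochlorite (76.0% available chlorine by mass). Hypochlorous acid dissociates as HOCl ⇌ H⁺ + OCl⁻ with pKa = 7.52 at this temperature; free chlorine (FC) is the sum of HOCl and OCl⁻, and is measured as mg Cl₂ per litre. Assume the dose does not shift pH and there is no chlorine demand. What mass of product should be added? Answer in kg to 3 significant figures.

1.31 kg

Volume: 718 m³ = 718,000 L.
[OCl⁻]/[HOCl] = 10^(pH − pKa) = 10^(7.07 − 7.52) = 0.3548; fraction as HOCl = 1/(1 + 0.3548) = 0.7381.
Free chlorine required for 1.17 ppm HOCl: 1.17 / 0.7381 = 1.585 ppm.
FC to add: 1.585 − 0.2 = 1.385 mg/L as Cl₂.
Cl₂ equivalent: 1.385 mg/L × 718,000 L = 994.5 g.
Product at 76.0% available Cl: 994.5 / 0.76 = 1309 g.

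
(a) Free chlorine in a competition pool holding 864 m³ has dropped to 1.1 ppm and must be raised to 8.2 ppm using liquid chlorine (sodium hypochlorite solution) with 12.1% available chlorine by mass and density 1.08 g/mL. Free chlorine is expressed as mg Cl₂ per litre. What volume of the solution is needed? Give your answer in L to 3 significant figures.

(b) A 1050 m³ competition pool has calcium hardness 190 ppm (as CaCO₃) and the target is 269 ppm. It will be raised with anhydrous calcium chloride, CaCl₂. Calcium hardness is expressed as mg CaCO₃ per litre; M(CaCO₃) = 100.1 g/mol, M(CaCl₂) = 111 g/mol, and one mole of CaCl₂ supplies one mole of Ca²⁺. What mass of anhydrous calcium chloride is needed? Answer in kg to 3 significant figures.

(a) 46.9 L; (b) 92.0 kg

(a) Volume: 864 m³ = 864,000 L.
(a) Chlorine deficit: 8.2 − 1.1 = 7.1 ppm = 7.1 mg/L as Cl₂.
(a) Cl₂ equivalent needed: 7.1 mg/L × 864,000 L = 6,134,000 mg = 6134 g.
(a) Product at 12.1% available chlorine: 6134 / 0.121 = 50,700 g.
(a) Volume at density 1.08 g/mL: 50,700 g ÷ 1.08 g/mL = 46,940 mL.

(b) Volume: 1050 m³ = 1,050,000 L.
(b) Hardness to add: (269 − 190) = 79 mg/L as CaCO₃ × 1,050,000 L = 82,950 g as CaCO₃.
(b) Moles of Ca²⁺ (1 mol Ca²⁺ ≡ 1 mol CaCO₃): 82,950 / 100.1 g/mol = 828.7 mol.
(b) Mass of CaCl₂: 828.7 × 111 = 91,980 g.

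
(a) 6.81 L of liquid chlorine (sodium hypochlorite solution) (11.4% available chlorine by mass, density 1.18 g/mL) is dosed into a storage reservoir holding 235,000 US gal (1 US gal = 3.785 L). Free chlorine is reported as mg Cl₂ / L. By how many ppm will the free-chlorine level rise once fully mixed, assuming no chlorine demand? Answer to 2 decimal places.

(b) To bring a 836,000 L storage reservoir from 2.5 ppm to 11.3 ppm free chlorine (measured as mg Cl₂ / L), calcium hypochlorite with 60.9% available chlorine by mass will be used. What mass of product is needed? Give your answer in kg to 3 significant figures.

(a) Volume: 235,000 US gal × 3.785 L/gal = 889,475 L.
(a) Mass of solution: 6.81 L × 1000 mL/L × 1.18 g/mL = 8036 g.
(a) Available chlorine delivered: 8036 g × 0.114 = 916.1 g as Cl₂.
(a) Concentration rise: 916.1 g / 889,475 L = 1.03 mg/L = 1.03 ppm.

(b) Chlorine deficit: 11.3 − 2.5 = 8.8 ppm = 8.8 mg/L as Cl₂.
(b) Cl₂ equivalent needed: 8.8 mg/L × 836,000 L = 7,357,000 mg = 7357 g.
(b) Product at 60.9% available chlorine: 7357 / 0.609 = 12,080 g.

(a) 1.03 ppm; (b) 12.1 kg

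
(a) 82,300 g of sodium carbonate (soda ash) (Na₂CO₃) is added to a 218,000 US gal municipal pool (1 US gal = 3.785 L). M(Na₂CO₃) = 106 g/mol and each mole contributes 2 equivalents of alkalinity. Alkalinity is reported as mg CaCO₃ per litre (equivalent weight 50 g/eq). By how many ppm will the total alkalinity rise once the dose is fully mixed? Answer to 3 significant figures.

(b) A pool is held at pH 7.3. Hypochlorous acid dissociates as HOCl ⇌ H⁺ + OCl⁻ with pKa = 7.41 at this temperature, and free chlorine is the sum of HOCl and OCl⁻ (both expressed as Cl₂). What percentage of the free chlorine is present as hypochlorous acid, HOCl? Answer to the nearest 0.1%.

(a) Volume: 218,000 US gal × 3.785 L/gal = 825,130 L.
(a) Moles of Na₂CO₃: 82,300 g ÷ 106 g/mol = 776.4 mol → 1553 eq of alkalinity.
(a) As CaCO₃: 1553 eq × 50 g/eq = 77,640 g.
(a) Rise: 77,640 g / 825,130 L × 1000 = 94.1 mg/L.

(b) [OCl⁻]/[HOCl] = 10^(pH − pKa) = 10^(7.3 − 7.41) = 10^-0.11 = 0.7762.
(b) Fraction as HOCl = 1 / (1 + 0.7762) = 0.563.

(a) 94.1 ppm; (b) 56.3%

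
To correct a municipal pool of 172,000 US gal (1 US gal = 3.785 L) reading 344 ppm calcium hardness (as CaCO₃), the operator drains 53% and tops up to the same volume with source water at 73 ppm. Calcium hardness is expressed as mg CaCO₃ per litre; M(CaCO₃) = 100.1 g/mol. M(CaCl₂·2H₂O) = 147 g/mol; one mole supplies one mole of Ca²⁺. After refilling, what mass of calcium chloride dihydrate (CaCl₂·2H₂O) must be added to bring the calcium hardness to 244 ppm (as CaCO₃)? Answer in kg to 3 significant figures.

41.7 kg

Volume: 172,000 US gal × 3.785 L/gal = 651,020 L.
After draining 53% and refilling: 344 × 0.47 + 73 × 0.53 = 200.37 ppm.
Deficit to target: 244 − 200.37 = 43.63 mg/L.
As CaCO₃: 43.63 mg/L × 651,020 L = 28,400 g; ÷ 100.1 = 283.8 mol Ca²⁺.
Mass: 283.8 × 147 = 41,710 g.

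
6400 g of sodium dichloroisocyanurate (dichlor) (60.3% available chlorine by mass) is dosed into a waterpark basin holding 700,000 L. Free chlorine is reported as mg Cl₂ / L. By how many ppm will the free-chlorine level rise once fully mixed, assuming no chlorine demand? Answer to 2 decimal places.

Available chlorine delivered: 6400 g × 0.603 = 3859 g as Cl₂.
Concentration rise: 3859 g / 700,000 L = 5.513 mg/L = 5.51 ppm.

5.51 ppm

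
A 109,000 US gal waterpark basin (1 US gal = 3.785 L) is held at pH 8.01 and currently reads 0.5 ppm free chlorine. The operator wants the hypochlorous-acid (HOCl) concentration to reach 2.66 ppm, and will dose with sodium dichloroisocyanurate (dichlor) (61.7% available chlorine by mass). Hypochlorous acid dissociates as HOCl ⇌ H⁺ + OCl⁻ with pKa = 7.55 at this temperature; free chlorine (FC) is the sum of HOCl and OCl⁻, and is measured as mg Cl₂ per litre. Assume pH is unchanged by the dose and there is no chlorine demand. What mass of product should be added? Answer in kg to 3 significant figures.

6.57 kg

Volume: 109,000 US gal × 3.785 L/gal = 412,565 L.
[OCl⁻]/[HOCl] = 10^(pH − pKa) = 10^(8.01 − 7.55) = 2.884; fraction as HOCl = 1/(1 + 2.884) = 0.2575.
Free chlorine required for 2.66 ppm HOCl: 2.66 / 0.2575 = 10.33 ppm.
FC to add: 10.33 − 0.5 = 9.832 mg/L as Cl₂.
Cl₂ equivalent: 9.832 mg/L × 412,565 L = 4056 g.
Product at 61.7% available Cl: 4056 / 0.617 = 6574 g.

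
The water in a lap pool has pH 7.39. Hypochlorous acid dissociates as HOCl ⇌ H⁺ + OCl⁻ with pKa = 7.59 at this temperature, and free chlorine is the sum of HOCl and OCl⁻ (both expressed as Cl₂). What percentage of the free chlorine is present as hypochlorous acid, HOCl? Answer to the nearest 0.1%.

[OCl⁻]/[HOCl] = 10^(pH − pKa) = 10^(7.39 − 7.59) = 10^-0.20 = 0.631.
Fraction as HOCl = 1 / (1 + 0.631) = 0.6131.

61.3%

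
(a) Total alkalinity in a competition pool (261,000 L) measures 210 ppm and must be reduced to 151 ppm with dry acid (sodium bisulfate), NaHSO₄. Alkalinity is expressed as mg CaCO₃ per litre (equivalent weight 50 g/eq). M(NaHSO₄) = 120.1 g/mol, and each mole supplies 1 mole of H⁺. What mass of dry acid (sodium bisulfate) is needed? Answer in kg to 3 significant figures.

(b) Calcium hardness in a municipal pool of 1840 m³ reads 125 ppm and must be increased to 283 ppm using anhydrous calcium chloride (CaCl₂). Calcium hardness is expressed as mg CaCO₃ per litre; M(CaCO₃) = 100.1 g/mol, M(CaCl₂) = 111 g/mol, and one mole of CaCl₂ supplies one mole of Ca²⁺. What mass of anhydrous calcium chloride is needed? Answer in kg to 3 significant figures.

(a) Alkalinity to neutralize: (210 − 151) = 59 mg/L as CaCO₃ × 261,000 L = 15,400 g as CaCO₃.
(a) Equivalents of H⁺ required: 15,400 ÷ 50 g/eq = 308 eq = 308 mol NaHSO₄.
(a) Mass of NaHSO₄: 308 × 120.1 = 36,990 g.

(b) Volume: 1840 m³ = 1,840,000 L.
(b) Hardness to add: (283 − 125) = 158 mg/L as CaCO₃ × 1,840,000 L = 290,700 g as CaCO₃.
(b) Moles of Ca²⁺ (1 mol Ca²⁺ ≡ 1 mol CaCO₃): 290,700 / 100.1 g/mol = 2904 mol.
(b) Mass of CaCl₂: 2904 × 111 = 322,400 g.

(a) 37.0 kg; (b) 322 kg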